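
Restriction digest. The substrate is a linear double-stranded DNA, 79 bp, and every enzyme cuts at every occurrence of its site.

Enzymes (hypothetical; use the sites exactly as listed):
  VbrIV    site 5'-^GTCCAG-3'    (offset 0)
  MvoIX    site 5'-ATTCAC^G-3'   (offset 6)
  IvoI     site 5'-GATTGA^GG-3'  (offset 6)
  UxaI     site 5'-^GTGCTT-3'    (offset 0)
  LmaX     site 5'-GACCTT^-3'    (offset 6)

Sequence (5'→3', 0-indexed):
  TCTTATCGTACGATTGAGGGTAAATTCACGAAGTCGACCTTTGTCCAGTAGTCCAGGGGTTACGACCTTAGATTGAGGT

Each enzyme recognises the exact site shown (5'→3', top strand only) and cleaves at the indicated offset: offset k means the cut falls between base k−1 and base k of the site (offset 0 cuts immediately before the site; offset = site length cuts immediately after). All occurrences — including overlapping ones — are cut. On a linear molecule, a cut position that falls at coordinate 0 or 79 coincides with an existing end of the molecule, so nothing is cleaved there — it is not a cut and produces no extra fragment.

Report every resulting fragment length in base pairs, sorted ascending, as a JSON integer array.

Scan for sites:
  VbrIV GTCCAG/0: at [42, 50] ⇒ [42, 50]
  MvoIX ATTCACG/6: at [23] ⇒ [29]
  IvoI GATTGAGG/6: at [11, 70] ⇒ [17, 76]
  UxaI (GTGCTT, off=0): no sites
  LmaX GACCTT/6: at [35, 63] ⇒ [41, 69]

Pooled cuts: [17, 29, 41, 42, 50, 69, 76]

Fragments:
  [0,17): 17 bp
  [17,29): 12 bp
  [29,41): 12 bp
  [41,42): 1 bp
  [42,50): 8 bp
  [50,69): 19 bp
  [69,76): 7 bp
  [76,79): 3 bp

[1,3,7,8,12,12,17,19]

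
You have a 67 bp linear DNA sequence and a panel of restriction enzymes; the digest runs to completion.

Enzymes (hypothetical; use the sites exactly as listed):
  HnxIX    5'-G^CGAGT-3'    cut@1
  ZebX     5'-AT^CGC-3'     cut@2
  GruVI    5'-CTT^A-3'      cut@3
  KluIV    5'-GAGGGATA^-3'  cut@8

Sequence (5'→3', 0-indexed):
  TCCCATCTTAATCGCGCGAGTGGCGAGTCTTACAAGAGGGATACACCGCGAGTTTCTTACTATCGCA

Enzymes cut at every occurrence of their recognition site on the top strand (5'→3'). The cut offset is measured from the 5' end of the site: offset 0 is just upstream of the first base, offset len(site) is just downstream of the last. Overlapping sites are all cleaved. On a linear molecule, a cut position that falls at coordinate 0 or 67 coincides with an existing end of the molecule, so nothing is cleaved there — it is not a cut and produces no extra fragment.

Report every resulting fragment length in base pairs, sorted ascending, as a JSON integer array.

Site scan:
  HnxIX GCGAGT/1: at [15, 22, 47] ⇒ [16, 23, 48]
  ZebX ATCGC/2: at [10, 61] ⇒ [12, 63]
  GruVI CTTA/3: at [6, 28, 55] ⇒ [9, 31, 58]
  KluIV GAGGGATA/8: at [35] ⇒ [43]

Pooled cuts: [9, 12, 16, 23, 31, 43, 48, 58, 63]

Fragments:
  [0,9): 9 bp
  [9,12): 3 bp
  [12,16): 4 bp
  [16,23): 7 bp
  [23,31): 8 bp
  [31,43): 12 bp
  [43,48): 5 bp
  [48,58): 10 bp
  [58,63): 5 bp
  [63,67): 4 bp

[3,4,4,5,5,7,8,9,10,12]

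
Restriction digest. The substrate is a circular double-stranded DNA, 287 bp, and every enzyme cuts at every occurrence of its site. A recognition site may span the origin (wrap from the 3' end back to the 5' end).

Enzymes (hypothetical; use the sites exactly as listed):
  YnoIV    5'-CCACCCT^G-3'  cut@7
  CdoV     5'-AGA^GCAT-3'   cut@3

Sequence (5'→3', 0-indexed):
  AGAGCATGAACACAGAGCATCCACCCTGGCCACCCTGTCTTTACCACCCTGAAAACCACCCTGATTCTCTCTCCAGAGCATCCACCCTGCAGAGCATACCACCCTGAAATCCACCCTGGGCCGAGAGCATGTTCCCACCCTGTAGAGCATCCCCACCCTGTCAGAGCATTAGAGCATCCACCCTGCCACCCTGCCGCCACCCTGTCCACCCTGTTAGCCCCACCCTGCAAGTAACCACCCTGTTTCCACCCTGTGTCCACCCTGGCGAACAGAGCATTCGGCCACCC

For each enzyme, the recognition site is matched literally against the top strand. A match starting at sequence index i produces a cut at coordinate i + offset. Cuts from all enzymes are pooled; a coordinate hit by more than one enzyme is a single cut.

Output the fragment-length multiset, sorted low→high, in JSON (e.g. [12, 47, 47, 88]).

Scan for sites:
  YnoIV CCACCCTG/7: at [20, 29, 43, 55, 81, 98, 110, 134, 152, 177, 185, 196, 205, 219, 234, 245, 256] ⇒ [27, 36, 50, 62, 88, 105, 117, 141, 159, 184, 192, 203, 212, 226, 241, 252, 263]
  CdoV AGAGCAT/3: at [0, 13, 74, 90, 123, 143, 162, 170, 270] ⇒ [3, 16, 77, 93, 126, 146, 165, 173, 273]

Pooled cuts: [3, 16, 27, 36, 50, 62, 77, 88, 93, 105, 117, 126, 141, 146, 159, 165, 173, 184, 192, 203, 212, 226, 241, 252, 263, 273]

Fragment lengths:
  3→16: 13 bp
  16→27: 11 bp
  27→36: 9 bp
  36→50: 14 bp
  50→62: 12 bp
  62→77: 15 bp
  77→88: 11 bp
  88→93: 5 bp
  93→105: 12 bp
  105→117: 12 bp
  117→126: 9 bp
  126→141: 15 bp
  141→146: 5 bp
  146→159: 13 bp
  159→165: 6 bp
  165→173: 8 bp
  173→184: 11 bp
  184→192: 8 bp
  192→203: 11 bp
  203→212: 9 bp
  212→226: 14 bp
  226→241: 15 bp
  241→252: 11 bp
  252→263: 11 bp
  263→273: 10 bp
  273→3 (wrap): 287-273+3 = 17 bp

[5,5,6,8,8,9,9,9,10,11,11,11,11,11,11,12,12,12,13,13,14,14,15,15,15,17]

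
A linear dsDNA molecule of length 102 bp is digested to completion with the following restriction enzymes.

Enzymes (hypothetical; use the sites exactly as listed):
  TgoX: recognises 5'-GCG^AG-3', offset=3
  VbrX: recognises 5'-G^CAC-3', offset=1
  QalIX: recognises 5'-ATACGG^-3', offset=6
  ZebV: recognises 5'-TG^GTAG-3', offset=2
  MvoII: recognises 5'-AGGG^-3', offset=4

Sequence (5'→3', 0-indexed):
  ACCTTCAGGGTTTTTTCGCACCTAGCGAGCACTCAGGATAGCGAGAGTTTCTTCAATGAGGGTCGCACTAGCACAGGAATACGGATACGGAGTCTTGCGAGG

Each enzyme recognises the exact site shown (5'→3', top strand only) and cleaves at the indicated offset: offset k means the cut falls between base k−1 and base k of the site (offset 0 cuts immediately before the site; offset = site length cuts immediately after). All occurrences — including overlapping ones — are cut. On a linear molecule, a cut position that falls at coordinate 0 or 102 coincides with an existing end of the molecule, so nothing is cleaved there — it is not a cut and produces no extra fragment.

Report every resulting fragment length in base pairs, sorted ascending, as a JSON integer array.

[2,3,3,6,6,8,9,9,10,13,14,19]

Site scan:
  TgoX (GCGAG, off=3): starts [24, 40, 96] → cuts [27, 43, 99]
  VbrX (GCAC, off=1): starts [17, 28, 64, 70] → cuts [18, 29, 65, 71]
  QalIX (ATACGG, off=6): starts [78, 84] → cuts [84, 90]
  ZebV (TGGTAG, off=2): no sites
  MvoII (AGGG, off=4): starts [6, 58] → cuts [10, 62]

Pooled cuts: [10, 18, 27, 29, 43, 62, 65, 71, 84, 90, 99]

Fragment lengths:
  [0,10): 10 bp
  [10,18): 8 bp
  [18,27): 9 bp
  [27,29): 2 bp
  [29,43): 14 bp
  [43,62): 19 bp
  [62,65): 3 bp
  [65,71): 6 bp
  [71,84): 13 bp
  [84,90): 6 bp
  [90,99): 9 bp
  [99,102): 3 bp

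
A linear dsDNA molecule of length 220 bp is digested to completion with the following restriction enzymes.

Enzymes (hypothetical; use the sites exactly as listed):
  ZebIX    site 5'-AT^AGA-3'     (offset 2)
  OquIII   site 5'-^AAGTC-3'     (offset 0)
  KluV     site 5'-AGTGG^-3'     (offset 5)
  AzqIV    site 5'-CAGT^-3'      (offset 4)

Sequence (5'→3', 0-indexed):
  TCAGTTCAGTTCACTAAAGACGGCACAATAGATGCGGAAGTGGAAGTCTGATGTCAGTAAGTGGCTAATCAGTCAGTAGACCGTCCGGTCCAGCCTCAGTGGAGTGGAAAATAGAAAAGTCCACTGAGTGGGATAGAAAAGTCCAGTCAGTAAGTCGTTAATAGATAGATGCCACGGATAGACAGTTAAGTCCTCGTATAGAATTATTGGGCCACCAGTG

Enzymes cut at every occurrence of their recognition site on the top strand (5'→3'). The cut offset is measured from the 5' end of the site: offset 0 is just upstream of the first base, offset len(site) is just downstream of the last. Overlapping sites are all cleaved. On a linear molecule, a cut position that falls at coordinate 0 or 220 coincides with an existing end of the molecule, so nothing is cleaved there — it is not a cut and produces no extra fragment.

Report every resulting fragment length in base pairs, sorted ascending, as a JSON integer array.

[1,1,2,3,4,4,4,4,4,5,5,5,5,6,7,9,9,11,12,13,14,15,15,19,20,23]

Site scan:
  ZebIX (ATAGA, off=2): starts [27, 110, 132, 160, 164, 177, 197] → cuts [29, 112, 134, 162, 166, 179, 199]
  OquIII (AAGTC, off=0): starts [43, 116, 138, 151, 187] → cuts [43, 116, 138, 151, 187]
  KluV (AGTGG, off=5): starts [38, 59, 97, 102, 126] → cuts [43, 64, 102, 107, 131]
  AzqIV (CAGT, off=4): starts [1, 6, 54, 69, 73, 96, 143, 147, 182, 215] → cuts [5, 10, 58, 73, 77, 100, 147, 151, 186, 219]

Pooled cuts: [5, 10, 29, 43, 58, 64, 73, 77, 100, 102, 107, 112, 116, 131, 134, 138, 147, 151, 162, 166, 179, 186, 187, 199, 219]

Fragments:
  [0,5): 5 bp
  [5,10): 5 bp
  [10,29): 19 bp
  [29,43): 14 bp
  [43,58): 15 bp
  [58,64): 6 bp
  [64,73): 9 bp
  [73,77): 4 bp
  [77,100): 23 bp
  [100,102): 2 bp
  [102,107): 5 bp
  [107,112): 5 bp
  [112,116): 4 bp
  [116,131): 15 bp
  [131,134): 3 bp
  [134,138): 4 bp
  [138,147): 9 bp
  [147,151): 4 bp
  [151,162): 11 bp
  [162,166): 4 bp
  [166,179): 13 bp
  [179,186): 7 bp
  [186,187): 1 bp
  [187,199): 12 bp
  [199,219): 20 bp
  [219,220): 1 bp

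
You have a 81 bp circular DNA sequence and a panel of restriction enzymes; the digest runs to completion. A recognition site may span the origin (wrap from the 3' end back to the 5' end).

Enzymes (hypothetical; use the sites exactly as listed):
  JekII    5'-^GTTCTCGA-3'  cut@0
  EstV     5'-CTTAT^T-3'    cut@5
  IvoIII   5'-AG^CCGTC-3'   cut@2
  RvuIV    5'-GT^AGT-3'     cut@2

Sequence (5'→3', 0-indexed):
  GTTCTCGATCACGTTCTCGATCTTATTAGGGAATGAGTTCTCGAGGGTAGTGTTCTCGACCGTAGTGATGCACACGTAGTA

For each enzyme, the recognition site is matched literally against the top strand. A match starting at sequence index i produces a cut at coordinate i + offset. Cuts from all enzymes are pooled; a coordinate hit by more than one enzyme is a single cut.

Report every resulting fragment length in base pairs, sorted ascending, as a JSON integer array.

[1,3,3,10,12,12,12,14,14]

Scan for sites:
  JekII (GTTCTCGA, off=0): starts [0, 12, 36, 51] → cuts [0, 12, 36, 51]
  EstV (CTTATT, off=5): starts [21] → cuts [26]
  IvoIII (AGCCGTC, off=2): no sites
  RvuIV (GTAGT, off=2): starts [46, 61, 75, 78] → cuts [48, 63, 77, 80]

Pooled cuts: [0, 12, 26, 36, 48, 51, 63, 77, 80]

Fragments:
  0→12: 12 bp
  12→26: 14 bp
  26→36: 10 bp
  36→48: 12 bp
  48→51: 3 bp
  51→63: 12 bp
  63→77: 14 bp
  77→80: 3 bp
  80→0 (wrap): 81-80+0 = 1 bp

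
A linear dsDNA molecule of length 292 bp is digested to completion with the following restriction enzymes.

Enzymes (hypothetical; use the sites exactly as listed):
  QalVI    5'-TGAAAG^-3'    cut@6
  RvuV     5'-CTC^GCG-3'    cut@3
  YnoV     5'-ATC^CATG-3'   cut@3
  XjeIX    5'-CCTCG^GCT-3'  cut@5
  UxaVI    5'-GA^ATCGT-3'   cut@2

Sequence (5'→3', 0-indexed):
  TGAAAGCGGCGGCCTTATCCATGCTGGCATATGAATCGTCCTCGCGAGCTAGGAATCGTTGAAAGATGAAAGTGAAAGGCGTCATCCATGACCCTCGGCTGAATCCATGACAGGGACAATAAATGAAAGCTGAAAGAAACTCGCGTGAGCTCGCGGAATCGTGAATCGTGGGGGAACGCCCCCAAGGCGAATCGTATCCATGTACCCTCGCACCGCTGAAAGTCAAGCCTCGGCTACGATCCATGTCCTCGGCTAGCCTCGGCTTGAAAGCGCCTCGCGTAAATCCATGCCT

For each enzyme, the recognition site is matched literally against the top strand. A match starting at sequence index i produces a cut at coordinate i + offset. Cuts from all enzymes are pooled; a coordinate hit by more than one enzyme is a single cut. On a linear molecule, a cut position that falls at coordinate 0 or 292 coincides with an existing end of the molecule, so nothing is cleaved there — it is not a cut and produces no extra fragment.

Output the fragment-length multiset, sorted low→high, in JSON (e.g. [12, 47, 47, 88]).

[5,6,6,6,6,7,7,7,7,8,8,8,9,9,9,9,10,10,10,10,11,11,11,13,15,24,24,26]

Scan for sites:
  QalVI (TGAAAG, off=6): starts [0, 59, 66, 72, 123, 130, 216, 264] → cuts [6, 65, 72, 78, 129, 136, 222, 270]
  RvuV (CTCGCG, off=3): starts [40, 139, 149, 273] → cuts [43, 142, 152, 276]
  YnoV (ATCCATG, off=3): starts [16, 83, 102, 195, 238, 282] → cuts [19, 86, 105, 198, 241, 285]
  XjeIX (CCTCGGCT, off=5): starts [92, 227, 246, 256] → cuts [97, 232, 251, 261]
  UxaVI (GAATCGT, off=2): starts [32, 52, 155, 162, 188] → cuts [34, 54, 157, 164, 190]

Pooled cuts: [6, 19, 34, 43, 54, 65, 72, 78, 86, 97, 105, 129, 136, 142, 152, 157, 164, 190, 198, 222, 232, 241, 251, 261, 270, 276, 285]

Fragments:
  [0,6): 6 bp
  [6,19): 13 bp
  [19,34): 15 bp
  [34,43): 9 bp
  [43,54): 11 bp
  [54,65): 11 bp
  [65,72): 7 bp
  [72,78): 6 bp
  [78,86): 8 bp
  [86,97): 11 bp
  [97,105): 8 bp
  [105,129): 24 bp
  [129,136): 7 bp
  [136,142): 6 bp
  [142,152): 10 bp
  [152,157): 5 bp
  [157,164): 7 bp
  [164,190): 26 bp
  [190,198): 8 bp
  [198,222): 24 bp
  [222,232): 10 bp
  [232,241): 9 bp
  [241,251): 10 bp
  [251,261): 10 bp
  [261,270): 9 bp
  [270,276): 6 bp
  [276,285): 9 bp
  [285,292): 7 bp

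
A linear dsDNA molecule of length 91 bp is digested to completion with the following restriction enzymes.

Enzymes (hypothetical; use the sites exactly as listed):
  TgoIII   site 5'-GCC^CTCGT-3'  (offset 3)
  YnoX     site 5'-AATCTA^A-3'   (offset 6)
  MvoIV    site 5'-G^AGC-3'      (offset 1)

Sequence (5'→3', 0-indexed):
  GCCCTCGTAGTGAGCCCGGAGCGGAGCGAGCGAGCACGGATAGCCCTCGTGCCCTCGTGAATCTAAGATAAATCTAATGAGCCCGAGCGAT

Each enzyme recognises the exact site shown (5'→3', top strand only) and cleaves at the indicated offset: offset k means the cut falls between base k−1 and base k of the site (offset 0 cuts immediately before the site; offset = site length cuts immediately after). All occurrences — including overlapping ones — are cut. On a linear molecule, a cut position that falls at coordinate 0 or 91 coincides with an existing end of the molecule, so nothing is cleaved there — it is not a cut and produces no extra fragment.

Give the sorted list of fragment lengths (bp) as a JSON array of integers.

[3,3,4,4,5,6,6,7,8,9,11,12,13]

Per-enzyme occurrences:
  TgoIII GCCCTCGT/3: at [0, 42, 50] ⇒ [3, 45, 53]
  YnoX AATCTAA/6: at [59, 70] ⇒ [65, 76]
  MvoIV GAGC/1: at [11, 18, 23, 27, 31, 78, 84] ⇒ [12, 19, 24, 28, 32, 79, 85]

All cut coordinates (distinct, sorted): [3, 12, 19, 24, 28, 32, 45, 53, 65, 76, 79, 85]

Fragment lengths:
  [0,3): 3 bp
  [3,12): 9 bp
  [12,19): 7 bp
  [19,24): 5 bp
  [24,28): 4 bp
  [28,32): 4 bp
  [32,45): 13 bp
  [45,53): 8 bp
  [53,65): 12 bp
  [65,76): 11 bp
  [76,79): 3 bp
  [79,85): 6 bp
  [85,91): 6 bp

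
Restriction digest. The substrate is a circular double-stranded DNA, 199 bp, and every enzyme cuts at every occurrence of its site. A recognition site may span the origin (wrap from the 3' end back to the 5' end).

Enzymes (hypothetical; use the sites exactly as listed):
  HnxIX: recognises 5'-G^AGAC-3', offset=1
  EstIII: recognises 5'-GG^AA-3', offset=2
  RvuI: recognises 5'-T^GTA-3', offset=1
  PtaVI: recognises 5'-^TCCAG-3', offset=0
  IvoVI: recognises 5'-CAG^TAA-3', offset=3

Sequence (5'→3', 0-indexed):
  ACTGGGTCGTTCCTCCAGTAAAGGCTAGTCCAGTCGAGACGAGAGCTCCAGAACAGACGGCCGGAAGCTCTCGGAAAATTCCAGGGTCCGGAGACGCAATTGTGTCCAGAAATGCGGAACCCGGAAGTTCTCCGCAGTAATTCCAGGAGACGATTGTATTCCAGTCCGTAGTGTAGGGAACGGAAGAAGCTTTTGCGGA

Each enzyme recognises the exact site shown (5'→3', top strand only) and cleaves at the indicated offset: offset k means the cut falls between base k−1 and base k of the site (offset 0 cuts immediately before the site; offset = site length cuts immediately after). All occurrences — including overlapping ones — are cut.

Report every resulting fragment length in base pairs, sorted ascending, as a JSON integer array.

Site scan:
  HnxIX (GAGAC, off=1): starts [35, 90, 146] → cuts [36, 91, 147]
  EstIII (GGAA, off=2): starts [62, 72, 115, 122, 176, 181, 196] → cuts [64, 74, 117, 124, 178, 183, 198]
  RvuI (TGTA, off=1): starts [154, 171] → cuts [155, 172]
  PtaVI (TCCAG, off=0): starts [13, 28, 46, 79, 104, 141, 159] → cuts [13, 28, 46, 79, 104, 141, 159]
  IvoVI (CAGTAA, off=3): starts [15, 134] → cuts [18, 137]

Pooled cuts: [13, 18, 28, 36, 46, 64, 74, 79, 91, 104, 117, 124, 137, 141, 147, 155, 159, 172, 178, 183, 198]

Fragments:
  13→18: 5 bp
  18→28: 10 bp
  28→36: 8 bp
  36→46: 10 bp
  46→64: 18 bp
  64→74: 10 bp
  74→79: 5 bp
  79→91: 12 bp
  91→104: 13 bp
  104→117: 13 bp
  117→124: 7 bp
  124→137: 13 bp
  137→141: 4 bp
  141→147: 6 bp
  147→155: 8 bp
  155→159: 4 bp
  159→172: 13 bp
  172→178: 6 bp
  178→183: 5 bp
  183→198: 15 bp
  198→13 (wrap): 199-198+13 = 14 bp

[4,4,5,5,5,6,6,7,8,8,10,10,10,12,13,13,13,13,14,15,18]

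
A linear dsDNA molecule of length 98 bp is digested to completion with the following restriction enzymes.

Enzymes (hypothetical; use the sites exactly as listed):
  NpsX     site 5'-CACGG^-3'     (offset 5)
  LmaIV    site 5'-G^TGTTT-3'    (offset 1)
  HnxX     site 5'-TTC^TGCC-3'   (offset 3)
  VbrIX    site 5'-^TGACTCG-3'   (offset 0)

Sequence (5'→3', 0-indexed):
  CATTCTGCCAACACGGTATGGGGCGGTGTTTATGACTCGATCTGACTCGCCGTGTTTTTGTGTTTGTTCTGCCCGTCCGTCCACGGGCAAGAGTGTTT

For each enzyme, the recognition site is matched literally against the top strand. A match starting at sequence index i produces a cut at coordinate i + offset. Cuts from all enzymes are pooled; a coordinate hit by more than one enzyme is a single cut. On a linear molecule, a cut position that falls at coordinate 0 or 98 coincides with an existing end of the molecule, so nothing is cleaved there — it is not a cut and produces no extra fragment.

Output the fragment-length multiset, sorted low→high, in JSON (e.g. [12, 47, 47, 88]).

[5,5,6,7,8,9,10,10,10,11,17]

Scan for sites:
  NpsX CACGG/5: at [11, 81] ⇒ [16, 86]
  LmaIV GTGTTT/1: at [25, 51, 59, 92] ⇒ [26, 52, 60, 93]
  HnxX TTCTGCC/3: at [2, 66] ⇒ [5, 69]
  VbrIX TGACTCG/0: at [32, 42] ⇒ [32, 42]

Pooled cuts: [5, 16, 26, 32, 42, 52, 60, 69, 86, 93]

Fragment lengths:
  [0,5): 5 bp
  [5,16): 11 bp
  [16,26): 10 bp
  [26,32): 6 bp
  [32,42): 10 bp
  [42,52): 10 bp
  [52,60): 8 bp
  [60,69): 9 bp
  [69,86): 17 bp
  [86,93): 7 bp
  [93,98): 5 bp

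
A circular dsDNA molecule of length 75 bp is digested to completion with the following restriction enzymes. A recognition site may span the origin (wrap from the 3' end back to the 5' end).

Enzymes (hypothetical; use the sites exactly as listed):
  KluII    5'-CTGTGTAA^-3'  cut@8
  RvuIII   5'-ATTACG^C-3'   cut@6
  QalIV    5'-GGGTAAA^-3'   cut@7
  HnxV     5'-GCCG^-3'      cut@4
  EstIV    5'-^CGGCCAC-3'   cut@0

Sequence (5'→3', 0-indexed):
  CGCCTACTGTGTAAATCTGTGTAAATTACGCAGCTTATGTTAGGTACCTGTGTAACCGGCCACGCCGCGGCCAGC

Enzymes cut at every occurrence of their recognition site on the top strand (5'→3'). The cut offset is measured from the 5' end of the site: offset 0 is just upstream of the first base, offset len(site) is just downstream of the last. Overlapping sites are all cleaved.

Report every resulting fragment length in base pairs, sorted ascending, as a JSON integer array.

Site scan:
  KluII CTGTGTAA/8: at [6, 16, 47] ⇒ [14, 24, 55]
  RvuIII ATTACGC/6: at [24] ⇒ [30]
  QalIV (GGGTAAA, off=7): no sites
  HnxV GCCG/4: at [63, 73] ⇒ [2, 67]
  EstIV CGGCCAC/0: at [56] ⇒ [56]

Pooled cuts: [2, 14, 24, 30, 55, 56, 67]

Fragments:
  2→14: 12 bp
  14→24: 10 bp
  24→30: 6 bp
  30→55: 25 bp
  55→56: 1 bp
  56→67: 11 bp
  67→2 (wrap): 75-67+2 = 10 bp

[1,6,10,10,11,12,25]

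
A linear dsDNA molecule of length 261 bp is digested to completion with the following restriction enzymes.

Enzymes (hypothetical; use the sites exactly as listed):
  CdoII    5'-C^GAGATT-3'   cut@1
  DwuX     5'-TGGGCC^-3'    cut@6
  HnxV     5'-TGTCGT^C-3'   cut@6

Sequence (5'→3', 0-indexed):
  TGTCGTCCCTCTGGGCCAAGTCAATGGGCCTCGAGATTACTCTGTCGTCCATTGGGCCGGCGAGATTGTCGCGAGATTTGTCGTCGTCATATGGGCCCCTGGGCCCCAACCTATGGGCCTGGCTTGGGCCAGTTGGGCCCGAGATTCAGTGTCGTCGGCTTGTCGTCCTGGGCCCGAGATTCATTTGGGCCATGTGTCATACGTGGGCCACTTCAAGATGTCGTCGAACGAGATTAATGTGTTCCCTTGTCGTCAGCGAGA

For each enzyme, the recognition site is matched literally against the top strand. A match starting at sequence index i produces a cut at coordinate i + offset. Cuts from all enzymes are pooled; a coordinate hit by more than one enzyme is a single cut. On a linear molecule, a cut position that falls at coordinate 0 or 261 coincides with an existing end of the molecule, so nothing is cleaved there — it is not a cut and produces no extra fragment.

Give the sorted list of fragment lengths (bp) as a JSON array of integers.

Site scan:
  CdoII CGAGATT/1: at [31, 60, 71, 139, 174, 228] ⇒ [32, 61, 72, 140, 175, 229]
  DwuX TGGGCC/6: at [11, 24, 52, 91, 99, 113, 124, 133, 168, 185, 203] ⇒ [17, 30, 58, 97, 105, 119, 130, 139, 174, 191, 209]
  HnxV TGTCGTC/6: at [0, 42, 78, 149, 160, 218, 247] ⇒ [6, 48, 84, 155, 166, 224, 253]

All cut coordinates (distinct, sorted): [6, 17, 30, 32, 48, 58, 61, 72, 84, 97, 105, 119, 130, 139, 140, 155, 166, 174, 175, 191, 209, 224, 229, 253]

Fragments:
  [0,6): 6 bp
  [6,17): 11 bp
  [17,30): 13 bp
  [30,32): 2 bp
  [32,48): 16 bp
  [48,58): 10 bp
  [58,61): 3 bp
  [61,72): 11 bp
  [72,84): 12 bp
  [84,97): 13 bp
  [97,105): 8 bp
  [105,119): 14 bp
  [119,130): 11 bp
  [130,139): 9 bp
  [139,140): 1 bp
  [140,155): 15 bp
  [155,166): 11 bp
  [166,174): 8 bp
  [174,175): 1 bp
  [175,191): 16 bp
  [191,209): 18 bp
  [209,224): 15 bp
  [224,229): 5 bp
  [229,253): 24 bp
  [253,261): 8 bp

[1,1,2,3,5,6,8,8,8,9,10,11,11,11,11,12,13,13,14,15,15,16,16,18,24]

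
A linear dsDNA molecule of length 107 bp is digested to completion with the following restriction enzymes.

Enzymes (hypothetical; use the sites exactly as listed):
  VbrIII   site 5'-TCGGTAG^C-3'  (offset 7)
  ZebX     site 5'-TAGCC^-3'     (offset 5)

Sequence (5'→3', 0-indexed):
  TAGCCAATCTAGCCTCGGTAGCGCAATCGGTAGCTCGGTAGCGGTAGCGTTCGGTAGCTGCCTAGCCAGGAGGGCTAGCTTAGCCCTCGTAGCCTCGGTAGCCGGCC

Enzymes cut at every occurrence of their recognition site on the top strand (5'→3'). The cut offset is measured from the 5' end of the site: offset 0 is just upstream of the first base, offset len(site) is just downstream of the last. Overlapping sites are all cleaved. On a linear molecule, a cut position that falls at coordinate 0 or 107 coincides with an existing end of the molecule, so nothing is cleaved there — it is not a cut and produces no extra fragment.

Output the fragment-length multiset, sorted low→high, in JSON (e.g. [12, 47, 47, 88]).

[2,4,5,7,7,8,9,9,10,12,16,18]

Site scan:
  VbrIII (TCGGTAGC, off=7): starts [14, 26, 34, 50, 94] → cuts [21, 33, 41, 57, 101]
  ZebX (TAGCC, off=5): starts [0, 9, 62, 80, 89, 98] → cuts [5, 14, 67, 85, 94, 103]

All cut coordinates (distinct, sorted): [5, 14, 21, 33, 41, 57, 67, 85, 94, 101, 103]

Fragment lengths:
  [0,5): 5 bp
  [5,14): 9 bp
  [14,21): 7 bp
  [21,33): 12 bp
  [33,41): 8 bp
  [41,57): 16 bp
  [57,67): 10 bp
  [67,85): 18 bp
  [85,94): 9 bp
  [94,101): 7 bp
  [101,103): 2 bp
  [103,107): 4 bp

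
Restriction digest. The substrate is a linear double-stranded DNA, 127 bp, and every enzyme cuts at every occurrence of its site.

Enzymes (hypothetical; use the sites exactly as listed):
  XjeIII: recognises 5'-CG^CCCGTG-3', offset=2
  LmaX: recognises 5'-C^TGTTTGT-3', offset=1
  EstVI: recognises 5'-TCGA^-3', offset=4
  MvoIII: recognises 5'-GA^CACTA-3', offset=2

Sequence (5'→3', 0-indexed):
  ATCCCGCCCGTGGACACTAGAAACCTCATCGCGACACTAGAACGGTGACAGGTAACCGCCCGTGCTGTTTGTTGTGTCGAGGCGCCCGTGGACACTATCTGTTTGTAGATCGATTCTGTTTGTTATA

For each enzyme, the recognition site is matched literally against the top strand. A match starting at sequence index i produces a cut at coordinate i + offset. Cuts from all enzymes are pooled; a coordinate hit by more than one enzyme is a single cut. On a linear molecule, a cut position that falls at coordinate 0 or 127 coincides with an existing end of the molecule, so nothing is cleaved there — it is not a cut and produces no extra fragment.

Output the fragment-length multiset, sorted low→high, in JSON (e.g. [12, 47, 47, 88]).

Scan for sites:
  XjeIII CGCCCGTG/2: at [4, 56, 82] ⇒ [6, 58, 84]
  LmaX CTGTTTGT/1: at [64, 98, 115] ⇒ [65, 99, 116]
  EstVI TCGA/4: at [76, 109] ⇒ [80, 113]
  MvoIII GACACTA/2: at [12, 32, 90] ⇒ [14, 34, 92]

Pooled cuts: [6, 14, 34, 58, 65, 80, 84, 92, 99, 113, 116]

Fragment lengths:
  [0,6): 6 bp
  [6,14): 8 bp
  [14,34): 20 bp
  [34,58): 24 bp
  [58,65): 7 bp
  [65,80): 15 bp
  [80,84): 4 bp
  [84,92): 8 bp
  [92,99): 7 bp
  [99,113): 14 bp
  [113,116): 3 bp
  [116,127): 11 bp

[3,4,6,7,7,8,8,11,14,15,20,24]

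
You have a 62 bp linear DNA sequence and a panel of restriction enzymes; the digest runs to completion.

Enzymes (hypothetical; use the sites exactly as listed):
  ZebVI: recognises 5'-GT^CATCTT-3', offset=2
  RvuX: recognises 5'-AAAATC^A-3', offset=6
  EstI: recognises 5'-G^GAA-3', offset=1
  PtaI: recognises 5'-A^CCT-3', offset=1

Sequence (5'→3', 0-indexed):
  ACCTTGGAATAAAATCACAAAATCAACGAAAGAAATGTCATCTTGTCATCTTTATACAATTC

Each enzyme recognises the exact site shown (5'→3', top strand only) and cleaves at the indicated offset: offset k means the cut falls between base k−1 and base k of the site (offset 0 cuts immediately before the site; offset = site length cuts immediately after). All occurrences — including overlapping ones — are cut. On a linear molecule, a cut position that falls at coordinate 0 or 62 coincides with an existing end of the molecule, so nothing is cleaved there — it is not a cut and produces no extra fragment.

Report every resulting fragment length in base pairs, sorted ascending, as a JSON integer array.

Site scan:
  ZebVI (GTCATCTT, off=2): starts [36, 44] → cuts [38, 46]
  RvuX (AAAATCA, off=6): starts [10, 18] → cuts [16, 24]
  EstI (GGAA, off=1): starts [5] → cuts [6]
  PtaI (ACCT, off=1): starts [0] → cuts [1]

Pooled cuts: [1, 6, 16, 24, 38, 46]

Fragment lengths:
  [0,1): 1 bp
  [1,6): 5 bp
  [6,16): 10 bp
  [16,24): 8 bp
  [24,38): 14 bp
  [38,46): 8 bp
  [46,62): 16 bp

[1,5,8,8,10,14,16]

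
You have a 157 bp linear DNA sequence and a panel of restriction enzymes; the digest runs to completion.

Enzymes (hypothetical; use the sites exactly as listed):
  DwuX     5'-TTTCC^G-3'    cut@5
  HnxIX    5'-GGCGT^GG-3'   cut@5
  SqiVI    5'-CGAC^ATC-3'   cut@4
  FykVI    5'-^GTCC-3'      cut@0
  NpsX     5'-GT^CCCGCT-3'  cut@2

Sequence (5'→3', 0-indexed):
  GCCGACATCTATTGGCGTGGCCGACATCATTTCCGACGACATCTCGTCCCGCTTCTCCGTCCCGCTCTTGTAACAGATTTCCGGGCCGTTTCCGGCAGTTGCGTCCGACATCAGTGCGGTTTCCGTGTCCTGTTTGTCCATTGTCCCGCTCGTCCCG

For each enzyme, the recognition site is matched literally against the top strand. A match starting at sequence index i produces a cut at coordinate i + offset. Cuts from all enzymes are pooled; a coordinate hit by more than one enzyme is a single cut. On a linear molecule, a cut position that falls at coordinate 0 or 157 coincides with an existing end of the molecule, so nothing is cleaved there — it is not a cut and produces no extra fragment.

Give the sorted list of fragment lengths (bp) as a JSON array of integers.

[2,2,2,2,5,6,6,6,7,7,7,7,9,9,9,11,11,12,15,22]

Per-enzyme occurrences:
  DwuX TTTCCG/5: at [29, 77, 88, 119] ⇒ [34, 82, 93, 124]
  HnxIX GGCGTGG/5: at [13] ⇒ [18]
  SqiVI CGACATC/4: at [2, 21, 36, 105] ⇒ [6, 25, 40, 109]
  FykVI GTCC/0: at [45, 58, 102, 126, 135, 142, 151] ⇒ [45, 58, 102, 126, 135, 142, 151]
  NpsX GTCCCGCT/2: at [45, 58, 142] ⇒ [47, 60, 144]

All cut coordinates (distinct, sorted): [6, 18, 25, 34, 40, 45, 47, 58, 60, 82, 93, 102, 109, 124, 126, 135, 142, 144, 151]

Fragments:
  [0,6): 6 bp
  [6,18): 12 bp
  [18,25): 7 bp
  [25,34): 9 bp
  [34,40): 6 bp
  [40,45): 5 bp
  [45,47): 2 bp
  [47,58): 11 bp
  [58,60): 2 bp
  [60,82): 22 bp
  [82,93): 11 bp
  [93,102): 9 bp
  [102,109): 7 bp
  [109,124): 15 bp
  [124,126): 2 bp
  [126,135): 9 bp
  [135,142): 7 bp
  [142,144): 2 bp
  [144,151): 7 bp
  [151,157): 6 bp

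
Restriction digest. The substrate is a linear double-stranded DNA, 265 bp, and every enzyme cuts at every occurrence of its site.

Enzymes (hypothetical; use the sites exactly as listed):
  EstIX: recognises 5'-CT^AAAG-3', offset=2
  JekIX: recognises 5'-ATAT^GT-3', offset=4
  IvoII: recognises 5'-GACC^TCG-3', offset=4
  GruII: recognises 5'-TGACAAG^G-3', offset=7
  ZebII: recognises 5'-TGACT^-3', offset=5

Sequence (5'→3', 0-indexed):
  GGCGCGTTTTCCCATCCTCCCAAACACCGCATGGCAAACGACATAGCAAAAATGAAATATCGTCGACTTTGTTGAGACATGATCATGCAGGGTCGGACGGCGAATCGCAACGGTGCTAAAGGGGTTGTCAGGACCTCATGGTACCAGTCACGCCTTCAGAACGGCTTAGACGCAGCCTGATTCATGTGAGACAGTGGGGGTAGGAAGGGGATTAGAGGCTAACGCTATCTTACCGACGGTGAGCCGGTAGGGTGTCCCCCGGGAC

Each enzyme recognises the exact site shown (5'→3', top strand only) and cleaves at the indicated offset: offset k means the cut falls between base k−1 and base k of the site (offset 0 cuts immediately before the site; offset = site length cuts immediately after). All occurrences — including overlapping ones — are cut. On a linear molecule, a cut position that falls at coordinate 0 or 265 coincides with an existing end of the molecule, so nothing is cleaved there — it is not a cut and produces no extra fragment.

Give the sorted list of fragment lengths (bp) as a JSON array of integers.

Site scan:
  EstIX CTAAAG/2: at [115] ⇒ [117]
  JekIX (ATATGT, off=4): no sites
  IvoII (GACCTCG, off=4): no sites
  GruII (TGACAAGG, off=7): no sites
  ZebII (TGACT, off=5): no sites

Pooled cuts: [117]

Fragment lengths:
  [0,117): 117 bp
  [117,265): 148 bp

[117,148]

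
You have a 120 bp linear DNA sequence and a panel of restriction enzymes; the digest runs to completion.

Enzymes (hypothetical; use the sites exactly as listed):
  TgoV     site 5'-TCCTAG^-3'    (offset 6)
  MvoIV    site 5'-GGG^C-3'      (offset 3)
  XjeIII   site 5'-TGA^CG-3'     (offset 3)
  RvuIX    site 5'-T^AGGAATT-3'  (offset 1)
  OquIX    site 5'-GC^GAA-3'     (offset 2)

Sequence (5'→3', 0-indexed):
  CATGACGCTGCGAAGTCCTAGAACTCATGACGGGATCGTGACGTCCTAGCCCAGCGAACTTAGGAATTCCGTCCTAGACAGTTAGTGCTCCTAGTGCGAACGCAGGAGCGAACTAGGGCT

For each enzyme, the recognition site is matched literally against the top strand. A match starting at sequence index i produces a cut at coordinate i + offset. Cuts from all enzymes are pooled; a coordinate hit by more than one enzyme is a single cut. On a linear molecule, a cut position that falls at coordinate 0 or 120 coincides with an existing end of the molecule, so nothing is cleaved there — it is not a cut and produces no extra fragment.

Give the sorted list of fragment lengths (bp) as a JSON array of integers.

[2,3,5,6,6,6,8,9,9,10,11,12,16,17]

Per-enzyme occurrences:
  TgoV (TCCTAG, off=6): starts [15, 43, 71, 88] → cuts [21, 49, 77, 94]
  MvoIV (GGGC, off=3): starts [115] → cuts [118]
  XjeIII (TGACG, off=3): starts [2, 27, 38] → cuts [5, 30, 41]
  RvuIX (TAGGAATT, off=1): starts [60] → cuts [61]
  OquIX (GCGAA, off=2): starts [9, 53, 95, 107] → cuts [11, 55, 97, 109]

Pooled cuts: [5, 11, 21, 30, 41, 49, 55, 61, 77, 94, 97, 109, 118]

Fragments:
  [0,5): 5 bp
  [5,11): 6 bp
  [11,21): 10 bp
  [21,30): 9 bp
  [30,41): 11 bp
  [41,49): 8 bp
  [49,55): 6 bp
  [55,61): 6 bp
  [61,77): 16 bp
  [77,94): 17 bp
  [94,97): 3 bp
  [97,109): 12 bp
  [109,118): 9 bp
  [118,120): 2 bp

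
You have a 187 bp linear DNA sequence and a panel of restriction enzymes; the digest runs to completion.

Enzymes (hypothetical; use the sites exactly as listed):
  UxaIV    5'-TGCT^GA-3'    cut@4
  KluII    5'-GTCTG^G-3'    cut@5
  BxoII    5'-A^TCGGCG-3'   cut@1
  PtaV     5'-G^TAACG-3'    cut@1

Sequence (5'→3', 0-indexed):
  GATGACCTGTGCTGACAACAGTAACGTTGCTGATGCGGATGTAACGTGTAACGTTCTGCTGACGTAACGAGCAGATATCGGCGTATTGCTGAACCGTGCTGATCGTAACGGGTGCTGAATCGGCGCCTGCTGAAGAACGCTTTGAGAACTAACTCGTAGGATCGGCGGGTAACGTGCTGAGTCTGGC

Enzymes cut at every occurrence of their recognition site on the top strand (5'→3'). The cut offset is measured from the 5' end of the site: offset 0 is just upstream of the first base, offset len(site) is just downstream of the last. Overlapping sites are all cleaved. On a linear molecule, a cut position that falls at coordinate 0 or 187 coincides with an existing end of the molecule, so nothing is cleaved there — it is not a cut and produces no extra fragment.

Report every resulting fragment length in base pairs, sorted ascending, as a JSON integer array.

[2,3,4,5,7,7,8,8,9,10,10,10,11,12,12,13,13,13,30]

Site scan:
  UxaIV (TGCTGA, off=4): starts [9, 27, 56, 86, 96, 112, 127, 174] → cuts [13, 31, 60, 90, 100, 116, 131, 178]
  KluII (GTCTGG, off=5): starts [180] → cuts [185]
  BxoII (ATCGGCG, off=1): starts [76, 118, 160] → cuts [77, 119, 161]
  PtaV (GTAACG, off=1): starts [20, 40, 47, 63, 104, 168] → cuts [21, 41, 48, 64, 105, 169]

All cut coordinates (distinct, sorted): [13, 21, 31, 41, 48, 60, 64, 77, 90, 100, 105, 116, 119, 131, 161, 169, 178, 185]

Fragment lengths:
  [0,13): 13 bp
  [13,21): 8 bp
  [21,31): 10 bp
  [31,41): 10 bp
  [41,48): 7 bp
  [48,60): 12 bp
  [60,64): 4 bp
  [64,77): 13 bp
  [77,90): 13 bp
  [90,100): 10 bp
  [100,105): 5 bp
  [105,116): 11 bp
  [116,119): 3 bp
  [119,131): 12 bp
  [131,161): 30 bp
  [161,169): 8 bp
  [169,178): 9 bp
  [178,185): 7 bp
  [185,187): 2 bp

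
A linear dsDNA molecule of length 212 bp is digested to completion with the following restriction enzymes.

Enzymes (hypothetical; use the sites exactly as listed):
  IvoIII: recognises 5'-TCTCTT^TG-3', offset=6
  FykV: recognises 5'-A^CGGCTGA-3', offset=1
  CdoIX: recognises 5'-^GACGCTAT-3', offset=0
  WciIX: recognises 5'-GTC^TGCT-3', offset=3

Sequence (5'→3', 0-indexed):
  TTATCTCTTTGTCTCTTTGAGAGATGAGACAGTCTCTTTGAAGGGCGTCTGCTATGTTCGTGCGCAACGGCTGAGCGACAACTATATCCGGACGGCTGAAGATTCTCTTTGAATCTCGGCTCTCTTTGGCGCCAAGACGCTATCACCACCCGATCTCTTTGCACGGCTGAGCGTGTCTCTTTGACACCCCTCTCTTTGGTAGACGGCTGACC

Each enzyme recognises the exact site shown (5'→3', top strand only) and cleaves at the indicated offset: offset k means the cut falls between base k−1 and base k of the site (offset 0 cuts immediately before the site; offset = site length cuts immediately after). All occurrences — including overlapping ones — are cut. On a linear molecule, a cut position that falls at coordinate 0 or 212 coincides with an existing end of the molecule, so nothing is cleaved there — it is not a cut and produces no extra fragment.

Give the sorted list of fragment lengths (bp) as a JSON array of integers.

Per-enzyme occurrences:
  IvoIII (TCTCTTTG, off=6): starts [3, 11, 32, 103, 120, 153, 175, 190] → cuts [9, 17, 38, 109, 126, 159, 181, 196]
  FykV (ACGGCTGA, off=1): starts [66, 91, 162, 202] → cuts [67, 92, 163, 203]
  CdoIX (GACGCTAT, off=0): starts [135] → cuts [135]
  WciIX (GTCTGCT, off=3): starts [46] → cuts [49]

All cut coordinates (distinct, sorted): [9, 17, 38, 49, 67, 92, 109, 126, 135, 159, 163, 181, 196, 203]

Fragment lengths:
  [0,9): 9 bp
  [9,17): 8 bp
  [17,38): 21 bp
  [38,49): 11 bp
  [49,67): 18 bp
  [67,92): 25 bp
  [92,109): 17 bp
  [109,126): 17 bp
  [126,135): 9 bp
  [135,159): 24 bp
  [159,163): 4 bp
  [163,181): 18 bp
  [181,196): 15 bp
  [196,203): 7 bp
  [203,212): 9 bp

[4,7,8,9,9,9,11,15,17,17,18,18,21,24,25]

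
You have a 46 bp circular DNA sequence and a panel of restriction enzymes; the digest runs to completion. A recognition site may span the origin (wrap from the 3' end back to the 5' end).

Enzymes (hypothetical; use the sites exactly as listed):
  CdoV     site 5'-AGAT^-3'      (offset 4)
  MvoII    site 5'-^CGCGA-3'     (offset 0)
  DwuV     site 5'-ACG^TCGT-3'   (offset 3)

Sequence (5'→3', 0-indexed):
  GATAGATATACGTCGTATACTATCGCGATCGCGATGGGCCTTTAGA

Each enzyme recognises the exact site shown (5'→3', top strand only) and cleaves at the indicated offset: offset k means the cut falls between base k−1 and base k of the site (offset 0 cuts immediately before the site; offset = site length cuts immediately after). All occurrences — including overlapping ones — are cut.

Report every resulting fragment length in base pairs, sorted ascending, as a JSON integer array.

[4,5,6,11,20]

Per-enzyme occurrences:
  CdoV AGAT/4: at [3, 45] ⇒ [3, 7]
  MvoII CGCGA/0: at [23, 29] ⇒ [23, 29]
  DwuV ACGTCGT/3: at [9] ⇒ [12]

All cut coordinates (distinct, sorted): [3, 7, 12, 23, 29]

Fragments:
  3→7: 4 bp
  7→12: 5 bp
  12→23: 11 bp
  23→29: 6 bp
  29→3 (wrap): 46-29+3 = 20 bp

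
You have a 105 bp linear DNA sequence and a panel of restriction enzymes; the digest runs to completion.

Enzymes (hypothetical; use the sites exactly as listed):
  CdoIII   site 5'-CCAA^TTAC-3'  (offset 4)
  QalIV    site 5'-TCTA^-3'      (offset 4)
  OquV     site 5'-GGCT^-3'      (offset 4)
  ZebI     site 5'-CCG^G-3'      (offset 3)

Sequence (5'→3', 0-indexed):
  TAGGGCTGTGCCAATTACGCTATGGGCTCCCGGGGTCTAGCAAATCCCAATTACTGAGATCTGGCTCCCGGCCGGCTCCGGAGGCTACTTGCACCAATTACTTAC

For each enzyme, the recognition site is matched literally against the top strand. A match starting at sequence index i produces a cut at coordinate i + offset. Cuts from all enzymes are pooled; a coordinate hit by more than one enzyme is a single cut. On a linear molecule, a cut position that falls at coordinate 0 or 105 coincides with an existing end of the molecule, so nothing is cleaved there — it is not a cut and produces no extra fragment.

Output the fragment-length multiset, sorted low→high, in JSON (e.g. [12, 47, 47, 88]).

[3,3,4,4,4,6,7,7,7,8,11,11,14,16]

Per-enzyme occurrences:
  CdoIII CCAATTAC/4: at [10, 46, 93] ⇒ [14, 50, 97]
  QalIV TCTA/4: at [35] ⇒ [39]
  OquV GGCT/4: at [3, 24, 62, 73, 82] ⇒ [7, 28, 66, 77, 86]
  ZebI CCGG/3: at [29, 67, 71, 77] ⇒ [32, 70, 74, 80]

All cut coordinates (distinct, sorted): [7, 14, 28, 32, 39, 50, 66, 70, 74, 77, 80, 86, 97]

Fragment lengths:
  [0,7): 7 bp
  [7,14): 7 bp
  [14,28): 14 bp
  [28,32): 4 bp
  [32,39): 7 bp
  [39,50): 11 bp
  [50,66): 16 bp
  [66,70): 4 bp
  [70,74): 4 bp
  [74,77): 3 bp
  [77,80): 3 bp
  [80,86): 6 bp
  [86,97): 11 bp
  [97,105): 8 bp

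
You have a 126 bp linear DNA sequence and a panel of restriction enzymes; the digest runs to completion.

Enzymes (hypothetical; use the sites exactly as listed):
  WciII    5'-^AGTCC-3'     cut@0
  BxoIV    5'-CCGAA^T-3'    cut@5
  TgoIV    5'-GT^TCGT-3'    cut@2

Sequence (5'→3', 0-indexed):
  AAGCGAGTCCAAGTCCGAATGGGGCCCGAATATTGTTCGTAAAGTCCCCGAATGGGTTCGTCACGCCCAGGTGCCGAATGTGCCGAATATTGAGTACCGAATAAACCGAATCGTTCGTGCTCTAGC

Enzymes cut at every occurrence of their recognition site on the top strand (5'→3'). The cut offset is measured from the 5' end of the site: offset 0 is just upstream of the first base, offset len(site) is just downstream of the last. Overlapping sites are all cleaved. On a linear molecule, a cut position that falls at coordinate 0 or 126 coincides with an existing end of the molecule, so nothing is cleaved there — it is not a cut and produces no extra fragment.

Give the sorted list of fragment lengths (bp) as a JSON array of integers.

[4,5,5,6,6,6,8,9,9,10,11,12,14,21]

Site scan:
  WciII (AGTCC, off=0): starts [5, 11, 42] → cuts [5, 11, 42]
  BxoIV (CCGAAT, off=5): starts [14, 25, 47, 73, 82, 96, 105] → cuts [19, 30, 52, 78, 87, 101, 110]
  TgoIV (GTTCGT, off=2): starts [34, 55, 112] → cuts [36, 57, 114]

All cut coordinates (distinct, sorted): [5, 11, 19, 30, 36, 42, 52, 57, 78, 87, 101, 110, 114]

Fragment lengths:
  [0,5): 5 bp
  [5,11): 6 bp
  [11,19): 8 bp
  [19,30): 11 bp
  [30,36): 6 bp
  [36,42): 6 bp
  [42,52): 10 bp
  [52,57): 5 bp
  [57,78): 21 bp
  [78,87): 9 bp
  [87,101): 14 bp
  [101,110): 9 bp
  [110,114): 4 bp
  [114,126): 12 bp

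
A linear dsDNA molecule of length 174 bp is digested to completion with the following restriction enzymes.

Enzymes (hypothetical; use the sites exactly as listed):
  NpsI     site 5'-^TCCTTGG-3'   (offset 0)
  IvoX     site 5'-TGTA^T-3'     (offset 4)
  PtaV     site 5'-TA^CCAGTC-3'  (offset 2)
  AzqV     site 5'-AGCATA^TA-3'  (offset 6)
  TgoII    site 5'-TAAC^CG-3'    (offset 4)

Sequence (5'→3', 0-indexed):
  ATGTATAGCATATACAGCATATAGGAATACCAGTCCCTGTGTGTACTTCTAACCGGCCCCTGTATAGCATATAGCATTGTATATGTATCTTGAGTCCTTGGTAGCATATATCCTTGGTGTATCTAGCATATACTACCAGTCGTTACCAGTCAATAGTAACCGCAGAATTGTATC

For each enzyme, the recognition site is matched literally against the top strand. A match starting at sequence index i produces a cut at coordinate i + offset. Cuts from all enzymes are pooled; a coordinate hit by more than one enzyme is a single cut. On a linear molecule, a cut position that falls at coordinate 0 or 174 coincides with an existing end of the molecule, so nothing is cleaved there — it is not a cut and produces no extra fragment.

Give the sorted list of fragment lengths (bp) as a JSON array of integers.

[2,2,5,5,6,7,7,7,8,9,9,10,10,11,11,12,14,15,24]

Scan for sites:
  NpsI TCCTTGG/0: at [94, 110] ⇒ [94, 110]
  IvoX TGTAT/4: at [1, 60, 77, 83, 117, 168] ⇒ [5, 64, 81, 87, 121, 172]
  PtaV TACCAGTC/2: at [27, 133, 143] ⇒ [29, 135, 145]
  AzqV AGCATATA/6: at [6, 15, 65, 102, 124] ⇒ [12, 21, 71, 108, 130]
  TgoII TAACCG/4: at [49, 156] ⇒ [53, 160]

Pooled cuts: [5, 12, 21, 29, 53, 64, 71, 81, 87, 94, 108, 110, 121, 130, 135, 145, 160, 172]

Fragment lengths:
  [0,5): 5 bp
  [5,12): 7 bp
  [12,21): 9 bp
  [21,29): 8 bp
  [29,53): 24 bp
  [53,64): 11 bp
  [64,71): 7 bp
  [71,81): 10 bp
  [81,87): 6 bp
  [87,94): 7 bp
  [94,108): 14 bp
  [108,110): 2 bp
  [110,121): 11 bp
  [121,130): 9 bp
  [130,135): 5 bp
  [135,145): 10 bp
  [145,160): 15 bp
  [160,172): 12 bp
  [172,174): 2 bp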